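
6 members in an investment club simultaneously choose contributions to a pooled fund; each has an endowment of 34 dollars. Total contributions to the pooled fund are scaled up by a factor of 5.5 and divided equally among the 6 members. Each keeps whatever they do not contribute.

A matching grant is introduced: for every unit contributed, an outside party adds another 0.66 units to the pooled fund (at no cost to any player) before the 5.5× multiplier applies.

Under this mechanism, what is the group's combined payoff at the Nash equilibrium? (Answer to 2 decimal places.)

Under the mechanism each unit contributed yields 5.5 × 1.66 / 6 = 1.5217 back to its contributor per unit of net cost, which exceeds 1, making full contribution the dominant choice for everyone.
So the Nash equilibrium is full contribution by all 6; the group earns 5.5 × 1.66 × 204 = 1862.52.

1862.52 dollars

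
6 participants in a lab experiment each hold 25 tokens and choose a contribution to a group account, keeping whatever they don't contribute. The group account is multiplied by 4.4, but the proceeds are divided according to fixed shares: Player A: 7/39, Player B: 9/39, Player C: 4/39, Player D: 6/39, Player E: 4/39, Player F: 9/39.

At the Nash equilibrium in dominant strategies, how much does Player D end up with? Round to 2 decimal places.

Each unit j contributes comes back to j as 4.4 × (j's share), so j prefers to contribute only if that share exceeds 1/4.4 = 0.2273; otherwise keeping the unit dominates.
The shares above 0.2273 belong to Player B and Player F, contributing 25 each; the remaining 4 contribute 0. Total contributed: 50.
Player D keeps 25 and receives 4.4 × 50 × 6/39 = 33.85 from the group account, for a payoff of 58.85.

58.85 tokens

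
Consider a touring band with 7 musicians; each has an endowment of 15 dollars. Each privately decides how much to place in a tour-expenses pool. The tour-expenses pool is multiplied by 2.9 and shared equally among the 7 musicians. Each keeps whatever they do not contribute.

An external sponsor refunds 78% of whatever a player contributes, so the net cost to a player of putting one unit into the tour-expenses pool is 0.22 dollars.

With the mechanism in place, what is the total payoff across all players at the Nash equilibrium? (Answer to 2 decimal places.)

386.40 dollars

Under the mechanism each unit contributed yields (2.9/7) / 0.22 = 1.8831 back to its contributor per unit of net cost, which exceeds 1, making full contribution the dominant choice for everyone.
So the Nash equilibrium is full contribution by all 7; the group earns 7 × (15 × 0.78 + 2.9 × 15) = 386.40.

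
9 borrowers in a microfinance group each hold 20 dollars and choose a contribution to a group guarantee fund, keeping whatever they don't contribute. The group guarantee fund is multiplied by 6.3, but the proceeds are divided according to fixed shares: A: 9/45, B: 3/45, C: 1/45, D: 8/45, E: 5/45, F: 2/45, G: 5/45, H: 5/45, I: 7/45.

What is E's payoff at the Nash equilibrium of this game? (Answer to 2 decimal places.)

Each unit j contributes comes back to j as 6.3 × (j's share), so j prefers to contribute only if that share exceeds 1/6.3 = 0.1587; otherwise keeping the unit dominates.
A and D clear that bar, contributing 20 each; the remaining 7 contribute 0. Total contributed: 40.
E keeps 20 and receives 6.3 × 40 × 5/45 = 28.00 from the group guarantee fund, for a payoff of 48.00.

48.00 dollars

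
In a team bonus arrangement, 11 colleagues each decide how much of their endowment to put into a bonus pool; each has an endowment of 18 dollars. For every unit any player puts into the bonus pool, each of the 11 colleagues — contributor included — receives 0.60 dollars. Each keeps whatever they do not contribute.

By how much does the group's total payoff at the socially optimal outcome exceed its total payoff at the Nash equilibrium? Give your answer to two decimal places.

1108.80 dollars

The private return per contributed unit is 0.60 < 1, so contributing 0 is dominant for every player. At the Nash equilibrium everyone keeps their 18, and the group total is 11 × 18 = 198.
Each contributed unit returns 6.600 to the group as a whole (0.60 to each of 11 players), which exceeds 1, so the social optimum is full contribution: group total = 6.600 × 198 = 1306.80.
Efficiency loss = 1306.80 − 198 = 1108.80.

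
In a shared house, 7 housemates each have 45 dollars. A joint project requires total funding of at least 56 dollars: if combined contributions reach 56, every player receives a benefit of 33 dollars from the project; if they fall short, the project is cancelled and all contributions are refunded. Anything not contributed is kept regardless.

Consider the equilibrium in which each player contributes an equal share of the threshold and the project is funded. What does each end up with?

Equal share of the threshold: 56/7 = 8.
At this profile no one gains by cutting their contribution: any cut drops the total below 56, the project is cancelled, contributions are refunded, and the deviator ends with 45, which is less than 45 − 8 + 33 = 70. Contributing more than 8 just wastes the excess. So contributing exactly 8 is a best response.
Each player's payoff: 45 − 8 + 33 = 70.

70 dollars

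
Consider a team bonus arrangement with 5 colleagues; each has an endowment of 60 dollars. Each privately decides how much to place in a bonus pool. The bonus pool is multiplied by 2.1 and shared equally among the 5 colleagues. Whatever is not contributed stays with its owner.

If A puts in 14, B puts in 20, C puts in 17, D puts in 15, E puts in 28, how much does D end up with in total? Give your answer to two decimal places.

84.48 dollars

Total contributed: 14 + 20 + 17 + 15 + 28 = 94.
Each receives 2.1 × 94 / 5 = 39.48 from the bonus pool.
D keeps 60 − 15 = 45, so D's payoff is 45 + 39.48 = 84.48.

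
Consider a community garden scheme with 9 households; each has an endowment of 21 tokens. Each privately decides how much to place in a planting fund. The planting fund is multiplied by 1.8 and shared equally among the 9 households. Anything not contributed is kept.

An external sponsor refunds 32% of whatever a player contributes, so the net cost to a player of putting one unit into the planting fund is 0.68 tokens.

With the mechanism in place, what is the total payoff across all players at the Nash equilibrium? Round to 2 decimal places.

189.00 tokens

With the mechanism, a contributed unit returns (1.8/9) / 0.68 = 0.2941 per unit of net cost — still below 1 — so contributing 0 remains dominant for every player.
At the Nash equilibrium no one contributes; group total payoff = 9 × 21 = 189.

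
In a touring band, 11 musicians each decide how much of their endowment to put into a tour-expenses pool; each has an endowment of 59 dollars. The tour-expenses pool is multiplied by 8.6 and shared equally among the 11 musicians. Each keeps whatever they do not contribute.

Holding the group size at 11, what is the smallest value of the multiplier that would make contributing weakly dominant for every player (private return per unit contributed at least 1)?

A contributed unit returns (multiplier)/11 to its contributor.
This reaches 1 exactly when the multiplier is 11.

11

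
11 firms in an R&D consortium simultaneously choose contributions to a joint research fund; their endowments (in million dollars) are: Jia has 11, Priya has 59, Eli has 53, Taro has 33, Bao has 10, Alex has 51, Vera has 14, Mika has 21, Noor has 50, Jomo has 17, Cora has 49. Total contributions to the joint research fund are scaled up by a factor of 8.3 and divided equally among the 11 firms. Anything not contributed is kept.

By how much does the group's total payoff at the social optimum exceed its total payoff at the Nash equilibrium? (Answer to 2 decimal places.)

The private return per contributed unit is 8.3/11 = 0.7545 < 1 for every player regardless of endowment, so the Nash equilibrium is zero contribution and the group total is Σ E_j = 11 + 59 + 53 + 33 + 10 + 51 + 14 + 21 + 50 + 17 + 49 = 368.
Each contributed unit returns 8.300 to the group, so the social optimum is full contribution by everyone: group total = 8.300 × 368 = 3054.40.
Efficiency loss = (8.300 − 1) × 368 = 2686.40.

2686.40 million dollars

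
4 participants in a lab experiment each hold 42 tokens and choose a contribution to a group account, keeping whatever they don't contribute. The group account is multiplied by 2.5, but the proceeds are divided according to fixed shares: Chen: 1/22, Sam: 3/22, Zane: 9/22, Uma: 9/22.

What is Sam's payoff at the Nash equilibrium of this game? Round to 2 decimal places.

70.64 tokens

Each unit j contributes comes back to j as 2.5 × (j's share), so j prefers to contribute only if that share exceeds 1/2.5 = 0.4000; otherwise keeping the unit dominates.
Zane and Uma are above the threshold, contributing 42 each; the remaining 2 contribute 0. Total contributed: 84.
Sam keeps 42 and receives 2.5 × 84 × 3/22 = 28.64 from the group account, for a payoff of 70.64.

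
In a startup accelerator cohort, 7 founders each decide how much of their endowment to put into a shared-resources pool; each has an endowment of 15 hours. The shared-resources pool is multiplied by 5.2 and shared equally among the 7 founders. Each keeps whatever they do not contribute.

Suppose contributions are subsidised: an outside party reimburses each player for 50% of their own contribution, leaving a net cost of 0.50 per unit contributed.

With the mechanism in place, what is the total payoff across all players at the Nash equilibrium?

The effective private return per unit is now (5.2/7) / 0.50 = 1.4857 > 1, so every player's dominant strategy flips to full contribution.
At the Nash equilibrium everyone contributes 15. Group total payoff = 7 × (15 × 0.50 + 5.2 × 15) = 598.50.

598.50 hours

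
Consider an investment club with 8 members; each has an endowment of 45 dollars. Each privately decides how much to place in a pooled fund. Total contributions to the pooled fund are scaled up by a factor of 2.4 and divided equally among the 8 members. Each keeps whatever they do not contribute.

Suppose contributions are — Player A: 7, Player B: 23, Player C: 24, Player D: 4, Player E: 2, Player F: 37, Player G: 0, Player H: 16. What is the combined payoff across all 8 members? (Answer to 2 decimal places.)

518.20 dollars

Total contributed: 7 + 23 + 24 + 4 + 2 + 37 + 0 + 16 = 113; total kept: 8 × 45 − 113 = 247.
The pooled fund pays out 2.4 × 113 = 271.20 in aggregate.
Group total = 247 + 271.20 = 518.20.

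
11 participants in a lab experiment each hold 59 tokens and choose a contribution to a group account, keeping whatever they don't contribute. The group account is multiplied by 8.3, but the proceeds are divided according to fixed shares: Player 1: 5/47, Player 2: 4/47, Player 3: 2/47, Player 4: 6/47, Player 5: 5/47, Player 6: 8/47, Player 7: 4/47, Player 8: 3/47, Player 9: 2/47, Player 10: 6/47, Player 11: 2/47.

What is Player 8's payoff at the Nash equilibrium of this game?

152.77 tokens

A player with share s gets back 8.3·s per unit contributed, so full contribution is dominant for anyone with s > 1/8.3 = 0.1205 and zero contribution is dominant for anyone below.
Player 4, Player 6 and Player 10 clear that bar, contributing 59 each; the remaining 8 contribute 0. Total contributed: 177.
Player 8 keeps 59 and receives 8.3 × 177 × 3/47 = 93.77 from the group account, for a payoff of 152.77.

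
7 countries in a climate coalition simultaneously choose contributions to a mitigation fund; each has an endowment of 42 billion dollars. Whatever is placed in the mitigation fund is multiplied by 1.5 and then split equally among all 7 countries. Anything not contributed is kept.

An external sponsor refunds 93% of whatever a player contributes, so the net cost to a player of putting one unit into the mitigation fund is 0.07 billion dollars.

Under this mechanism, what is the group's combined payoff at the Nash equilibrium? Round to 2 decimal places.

Under the mechanism each unit contributed yields (1.5/7) / 0.07 = 3.0612 back to its contributor per unit of net cost, which exceeds 1, making full contribution the dominant choice for everyone.
At the Nash equilibrium everyone contributes 42. Group total payoff = 7 × (42 × 0.93 + 1.5 × 42) = 714.42.

714.42 billion dollars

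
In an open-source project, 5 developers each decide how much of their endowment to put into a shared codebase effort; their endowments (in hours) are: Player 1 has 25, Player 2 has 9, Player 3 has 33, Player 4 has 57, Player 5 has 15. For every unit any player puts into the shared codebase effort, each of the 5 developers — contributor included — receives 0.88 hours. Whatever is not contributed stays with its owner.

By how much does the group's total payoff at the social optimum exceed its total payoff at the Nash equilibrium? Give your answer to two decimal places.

The private return per contributed unit is 0.88 < 1 for everyone, so the Nash equilibrium is zero contribution and the group total is Σ E_j = 25 + 9 + 33 + 57 + 15 = 139.
Each contributed unit returns 4.400 to the group, so the social optimum is full contribution by everyone: group total = 4.400 × 139 = 611.60.
Efficiency loss = (4.400 − 1) × 139 = 472.60.

472.60 hours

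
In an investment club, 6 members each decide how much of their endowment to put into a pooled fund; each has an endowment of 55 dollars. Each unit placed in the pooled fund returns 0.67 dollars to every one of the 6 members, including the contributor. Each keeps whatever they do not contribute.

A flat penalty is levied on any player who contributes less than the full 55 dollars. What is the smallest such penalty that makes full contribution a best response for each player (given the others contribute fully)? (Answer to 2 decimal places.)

Given the others contribute fully, the best deviation is to contribute 0 (any partial contribution still incurs the fine and gives up units whose private return 0.67 is below 1).
Deviating from 55 to 0 saves 55 dollars but forfeits the deviator's share of the drop in the pooled fund: 0.67 × 55 = 36.85.
So the deviation gain is 55 − 36.85 = 18.15, and the fine must be at least 18.15 dollars to wipe it out.

18.15 dollars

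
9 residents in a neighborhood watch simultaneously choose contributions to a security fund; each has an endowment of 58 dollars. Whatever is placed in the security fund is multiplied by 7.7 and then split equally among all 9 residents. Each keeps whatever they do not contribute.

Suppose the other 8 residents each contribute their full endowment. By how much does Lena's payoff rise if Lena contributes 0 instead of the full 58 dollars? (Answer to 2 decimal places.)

8.38 dollars

Switching from a contribution of 58 to 0 lets Lena keep an extra 58 dollars, but lowers the security fund by 58, which costs Lena their own share of that drop: 7.7/9 × 58 = 49.62.
Net gain = 58 − 49.62 = 8.38. The private return per contributed unit (0.8556) is below 1, so free-riding is indeed the best response regardless of what the others do.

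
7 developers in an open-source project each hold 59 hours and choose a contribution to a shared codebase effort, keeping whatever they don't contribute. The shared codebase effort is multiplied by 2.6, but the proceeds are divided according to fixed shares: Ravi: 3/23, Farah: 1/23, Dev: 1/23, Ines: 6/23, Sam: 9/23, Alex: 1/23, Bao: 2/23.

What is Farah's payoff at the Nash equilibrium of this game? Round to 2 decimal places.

Each unit j contributes comes back to j as 2.6 × (j's share), so j prefers to contribute only if that share exceeds 1/2.6 = 0.3846; otherwise keeping the unit dominates.
Only Sam (9/23) clears that bar, contributing 59; the remaining 6 contribute 0. Total contributed: 59.
Farah keeps 59 and receives 2.6 × 59 × 1/23 = 6.67 from the shared codebase effort, for a payoff of 65.67.

65.67 hours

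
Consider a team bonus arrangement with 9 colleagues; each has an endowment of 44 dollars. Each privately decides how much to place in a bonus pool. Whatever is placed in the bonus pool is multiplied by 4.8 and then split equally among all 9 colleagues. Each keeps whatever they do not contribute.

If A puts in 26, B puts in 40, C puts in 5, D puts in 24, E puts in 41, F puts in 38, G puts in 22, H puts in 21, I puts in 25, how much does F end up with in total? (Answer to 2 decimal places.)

Total contributed: 26 + 40 + 5 + 24 + 41 + 38 + 22 + 21 + 25 = 242.
Each receives 4.8 × 242 / 9 = 129.07 from the bonus pool.
F keeps 44 − 38 = 6, so F's payoff is 6 + 129.07 = 135.07.

135.07 dollars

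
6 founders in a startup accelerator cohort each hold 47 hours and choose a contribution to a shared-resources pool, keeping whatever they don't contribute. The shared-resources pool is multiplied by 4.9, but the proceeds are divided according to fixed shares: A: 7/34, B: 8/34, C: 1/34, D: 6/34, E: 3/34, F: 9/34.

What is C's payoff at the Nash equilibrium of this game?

67.32 hours

A player with share s gets back 4.9·s per unit contributed, so full contribution is dominant for anyone with s > 1/4.9 = 0.2041 and zero contribution is dominant for anyone below.
A, B and F are above the threshold, contributing 47 each; the remaining 3 contribute 0. Total contributed: 141.
C keeps 47 and receives 4.9 × 141 × 1/34 = 20.32 from the shared-resources pool, for a payoff of 67.32.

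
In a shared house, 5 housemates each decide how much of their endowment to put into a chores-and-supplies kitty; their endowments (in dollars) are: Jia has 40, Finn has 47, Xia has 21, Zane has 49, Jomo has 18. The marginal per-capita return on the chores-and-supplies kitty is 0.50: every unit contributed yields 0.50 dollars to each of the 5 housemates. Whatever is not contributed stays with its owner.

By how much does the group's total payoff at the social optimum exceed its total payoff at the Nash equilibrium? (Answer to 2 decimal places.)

262.50 dollars

The private return per contributed unit is 0.50 < 1 for everyone, so the Nash equilibrium is zero contribution and the group total is Σ E_j = 40 + 47 + 21 + 49 + 18 = 175.
Each contributed unit returns 2.500 to the group, so the social optimum is full contribution by everyone: group total = 2.500 × 175 = 437.50.
Efficiency loss = (2.500 − 1) × 175 = 262.50.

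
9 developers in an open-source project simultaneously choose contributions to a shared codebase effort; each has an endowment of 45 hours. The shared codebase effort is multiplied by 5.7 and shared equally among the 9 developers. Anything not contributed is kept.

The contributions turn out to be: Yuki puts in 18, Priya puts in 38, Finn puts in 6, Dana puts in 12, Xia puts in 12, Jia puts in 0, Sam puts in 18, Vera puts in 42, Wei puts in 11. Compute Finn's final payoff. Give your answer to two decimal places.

138.43 hours

Total contributed: 18 + 38 + 6 + 12 + 12 + 0 + 18 + 42 + 11 = 157.
Each receives 5.7 × 157 / 9 = 99.43 from the shared codebase effort.
Finn keeps 45 − 6 = 39, so Finn's payoff is 39 + 99.43 = 138.43.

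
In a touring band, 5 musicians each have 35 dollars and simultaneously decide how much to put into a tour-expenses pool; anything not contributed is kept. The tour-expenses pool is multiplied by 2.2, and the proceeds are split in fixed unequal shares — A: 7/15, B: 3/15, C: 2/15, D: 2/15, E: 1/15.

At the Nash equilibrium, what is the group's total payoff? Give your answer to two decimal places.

217.00 dollars

For player j, contributing a unit is worthwhile iff 2.2 × (j's share) ≥ 1, i.e. iff j's share is at least 0.4545.
The only share above 0.4545 is A's 7/15, contributing 35; the remaining 4 contribute 0. Total contributed: 35.
The tour-expenses pool pays out 2.2 × 35 = 77.00 in total (split across the unequal shares, but the aggregate is all that matters for the group sum).
The 4 free-riders keep 35 each, adding 140. Group total = 140 + 77.00 = 217.00.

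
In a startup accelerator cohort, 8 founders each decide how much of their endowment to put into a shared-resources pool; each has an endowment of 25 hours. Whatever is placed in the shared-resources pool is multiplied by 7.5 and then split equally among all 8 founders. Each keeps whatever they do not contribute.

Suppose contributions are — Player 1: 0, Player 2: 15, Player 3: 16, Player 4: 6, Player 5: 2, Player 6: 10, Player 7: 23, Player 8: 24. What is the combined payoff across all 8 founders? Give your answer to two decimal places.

Total contributed: 0 + 15 + 16 + 6 + 2 + 10 + 23 + 24 = 96; total kept: 8 × 25 − 96 = 104.
The shared-resources pool pays out 7.5 × 96 = 720.00 in aggregate.
Group total = 104 + 720.00 = 824.00.

824.00 hours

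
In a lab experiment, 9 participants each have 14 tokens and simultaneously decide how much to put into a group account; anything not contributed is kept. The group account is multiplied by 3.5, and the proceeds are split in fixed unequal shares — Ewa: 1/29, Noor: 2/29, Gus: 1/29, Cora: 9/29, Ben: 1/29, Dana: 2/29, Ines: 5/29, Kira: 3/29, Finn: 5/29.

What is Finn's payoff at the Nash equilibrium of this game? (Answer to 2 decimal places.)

Each unit j contributes comes back to j as 3.5 × (j's share), so j prefers to contribute only if that share exceeds 1/3.5 = 0.2857; otherwise keeping the unit dominates.
The only share above 0.2857 is Cora's 9/29, contributing 14; the remaining 8 contribute 0. Total contributed: 14.
Finn keeps 14 and receives 3.5 × 14 × 5/29 = 8.45 from the group account, for a payoff of 22.45.

22.45 tokens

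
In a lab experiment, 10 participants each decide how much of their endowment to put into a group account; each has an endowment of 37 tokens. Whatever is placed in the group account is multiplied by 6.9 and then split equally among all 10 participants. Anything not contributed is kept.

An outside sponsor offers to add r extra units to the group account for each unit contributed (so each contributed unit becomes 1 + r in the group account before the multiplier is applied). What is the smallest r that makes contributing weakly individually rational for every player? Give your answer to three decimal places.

With matching at rate r, one contributed unit becomes (1 + r) in the group account and returns 6.9 × (1 + r) / 10 to the contributor.
Setting this equal to 1: 1 + r = 10/6.9 = 1.4493.
So the minimum matching rate is r = 1.4493 − 1 = 0.449.

0.449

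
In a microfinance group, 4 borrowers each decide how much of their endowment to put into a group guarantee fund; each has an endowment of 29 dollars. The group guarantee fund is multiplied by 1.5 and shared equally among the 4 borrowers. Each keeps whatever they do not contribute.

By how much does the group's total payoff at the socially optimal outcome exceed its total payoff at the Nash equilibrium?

58.00 dollars

Each contributed unit returns 1.5/4 = 0.3750 to its contributor — below 1 — so contributing 0 is dominant for every player. At the Nash equilibrium everyone keeps their 29, and the group total is 4 × 29 = 116.
Each contributed unit returns 1.500 to the group as a whole (0.3750 to each of 4 players), which exceeds 1, so the social optimum is full contribution: group total = 1.500 × 116 = 174.00.
Efficiency loss = 174.00 − 116 = 58.00.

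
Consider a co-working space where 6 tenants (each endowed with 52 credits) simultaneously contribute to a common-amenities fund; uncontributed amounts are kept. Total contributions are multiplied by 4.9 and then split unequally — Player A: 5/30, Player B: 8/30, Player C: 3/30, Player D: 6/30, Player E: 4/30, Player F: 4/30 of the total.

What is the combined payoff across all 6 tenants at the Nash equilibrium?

For player j, contributing a unit is worthwhile iff 4.9 × (j's share) ≥ 1, i.e. iff j's share is at least 0.2041.
The only share above 0.2041 is Player B's 8/30, contributing 52; the remaining 5 contribute 0. Total contributed: 52.
The common-amenities fund pays out 4.9 × 52 = 254.80 in total (split across the unequal shares, but the aggregate is all that matters for the group sum).
The 5 free-riders keep 52 each, adding 260. Group total = 260 + 254.80 = 514.80.

514.80 credits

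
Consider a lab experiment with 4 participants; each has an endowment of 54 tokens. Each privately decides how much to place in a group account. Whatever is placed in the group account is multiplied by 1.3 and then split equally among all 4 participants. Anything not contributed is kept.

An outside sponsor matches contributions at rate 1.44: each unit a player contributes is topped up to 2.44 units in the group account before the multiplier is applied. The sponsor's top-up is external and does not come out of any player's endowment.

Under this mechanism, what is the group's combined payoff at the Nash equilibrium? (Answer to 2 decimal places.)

Even with the mechanism, each unit contributed returns only 1.3 × 2.44 / 4 = 0.7930 per unit of net cost, so contributing nothing is still dominant.
Everyone keeps their endowment and the group total is 4 × 54 = 216.

216.00 tokens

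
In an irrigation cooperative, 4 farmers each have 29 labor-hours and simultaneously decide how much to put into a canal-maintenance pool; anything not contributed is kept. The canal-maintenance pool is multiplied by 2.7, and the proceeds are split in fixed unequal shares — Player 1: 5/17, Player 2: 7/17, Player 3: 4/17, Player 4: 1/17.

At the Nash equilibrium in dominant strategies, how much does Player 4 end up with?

For player j, contributing a unit is worthwhile iff 2.7 × (j's share) ≥ 1, i.e. iff j's share is at least 0.3704.
The only share above 0.3704 is Player 2's 7/17, contributing 29; the remaining 3 contribute 0. Total contributed: 29.
Player 4 keeps 29 and receives 2.7 × 29 × 1/17 = 4.61 from the canal-maintenance pool, for a payoff of 33.61.

33.61 labor-hours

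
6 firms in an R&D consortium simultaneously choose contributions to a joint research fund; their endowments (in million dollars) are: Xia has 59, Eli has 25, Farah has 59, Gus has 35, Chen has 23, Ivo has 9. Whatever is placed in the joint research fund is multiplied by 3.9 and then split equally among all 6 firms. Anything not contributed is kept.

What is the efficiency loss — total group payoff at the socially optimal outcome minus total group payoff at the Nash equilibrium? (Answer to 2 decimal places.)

The private return per contributed unit is 3.9/6 = 0.6500 < 1 for every player regardless of endowment, so the Nash equilibrium is zero contribution and the group total is Σ E_j = 59 + 25 + 59 + 35 + 23 + 9 = 210.
Each contributed unit returns 3.900 to the group, so the social optimum is full contribution by everyone: group total = 3.900 × 210 = 819.00.
Efficiency loss = (3.900 − 1) × 210 = 609.00.

609.00 million dollars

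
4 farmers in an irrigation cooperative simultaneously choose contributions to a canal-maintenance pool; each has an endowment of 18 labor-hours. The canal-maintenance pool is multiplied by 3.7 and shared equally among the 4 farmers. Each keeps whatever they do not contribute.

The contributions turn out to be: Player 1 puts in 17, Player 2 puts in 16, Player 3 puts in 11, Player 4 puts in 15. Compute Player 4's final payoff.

Total contributed: 17 + 16 + 11 + 15 = 59.
Each receives 3.7 × 59 / 4 = 54.58 from the canal-maintenance pool.
Player 4 keeps 18 − 15 = 3, so Player 4's payoff is 3 + 54.58 = 57.58.

57.58 labor-hours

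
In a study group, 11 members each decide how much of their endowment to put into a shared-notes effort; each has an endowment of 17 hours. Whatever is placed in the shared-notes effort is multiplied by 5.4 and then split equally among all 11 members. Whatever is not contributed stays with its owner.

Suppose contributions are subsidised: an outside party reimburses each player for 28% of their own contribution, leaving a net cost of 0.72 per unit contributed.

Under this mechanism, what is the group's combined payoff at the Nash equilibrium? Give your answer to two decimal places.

187.00 hours

The effective private return is (5.4/11) / 0.72 = 0.6818, which is still under 1, so the mechanism doesn't change anyone's dominant strategy: zero contribution.
At the Nash equilibrium no one contributes; group total payoff = 11 × 17 = 187.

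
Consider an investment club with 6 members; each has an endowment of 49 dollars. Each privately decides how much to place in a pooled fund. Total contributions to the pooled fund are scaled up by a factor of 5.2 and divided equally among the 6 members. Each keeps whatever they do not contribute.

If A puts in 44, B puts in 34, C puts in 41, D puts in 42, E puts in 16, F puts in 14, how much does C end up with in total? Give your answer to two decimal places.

173.53 dollars

Total contributed: 44 + 34 + 41 + 42 + 16 + 14 = 191.
Each receives 5.2 × 191 / 6 = 165.53 from the pooled fund.
C keeps 49 − 41 = 8, so C's payoff is 8 + 165.53 = 173.53.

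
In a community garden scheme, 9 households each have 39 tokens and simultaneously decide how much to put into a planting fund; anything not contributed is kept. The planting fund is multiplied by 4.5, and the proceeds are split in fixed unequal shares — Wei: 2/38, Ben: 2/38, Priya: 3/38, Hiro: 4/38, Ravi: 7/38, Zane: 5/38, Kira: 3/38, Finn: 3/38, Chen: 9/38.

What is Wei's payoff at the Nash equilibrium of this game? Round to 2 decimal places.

A player with share s gets back 4.5·s per unit contributed, so full contribution is dominant for anyone with s > 1/4.5 = 0.2222 and zero contribution is dominant for anyone below.
The only share above 0.2222 is Chen's 9/38, contributing 39; the remaining 8 contribute 0. Total contributed: 39.
Wei keeps 39 and receives 4.5 × 39 × 2/38 = 9.24 from the planting fund, for a payoff of 48.24.

48.24 tokens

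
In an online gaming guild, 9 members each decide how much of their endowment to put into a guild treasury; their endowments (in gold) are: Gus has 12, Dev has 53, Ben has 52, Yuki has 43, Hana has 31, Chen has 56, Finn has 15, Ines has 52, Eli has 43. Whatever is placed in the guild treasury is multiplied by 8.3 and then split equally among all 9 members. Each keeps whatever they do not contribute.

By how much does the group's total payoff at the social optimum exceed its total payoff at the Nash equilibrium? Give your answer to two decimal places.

2606.10 gold

The private return per contributed unit is 8.3/9 = 0.9222 < 1 for every player regardless of endowment, so the Nash equilibrium is zero contribution and the group total is Σ E_j = 12 + 53 + 52 + 43 + 31 + 56 + 15 + 52 + 43 = 357.
Each contributed unit returns 8.300 to the group, so the social optimum is full contribution by everyone: group total = 8.300 × 357 = 2963.10.
Efficiency loss = (8.300 − 1) × 357 = 2606.10.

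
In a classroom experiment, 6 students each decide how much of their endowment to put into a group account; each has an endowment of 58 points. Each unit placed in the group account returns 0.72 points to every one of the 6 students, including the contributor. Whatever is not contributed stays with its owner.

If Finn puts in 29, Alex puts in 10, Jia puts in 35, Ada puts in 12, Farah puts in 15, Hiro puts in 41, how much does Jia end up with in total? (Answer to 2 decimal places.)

Total contributed: 29 + 10 + 35 + 12 + 15 + 41 = 142.
Each receives 0.72 × 142 = 102.24 from the group account.
Jia keeps 58 − 35 = 23, so Jia's payoff is 23 + 102.24 = 125.24.

125.24 points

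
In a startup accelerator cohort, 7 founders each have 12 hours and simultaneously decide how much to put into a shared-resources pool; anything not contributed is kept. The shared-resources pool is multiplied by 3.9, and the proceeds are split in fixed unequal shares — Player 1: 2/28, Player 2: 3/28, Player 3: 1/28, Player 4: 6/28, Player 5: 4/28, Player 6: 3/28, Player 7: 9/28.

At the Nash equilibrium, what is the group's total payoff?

Each unit j contributes comes back to j as 3.9 × (j's share), so j prefers to contribute only if that share exceeds 1/3.9 = 0.2564; otherwise keeping the unit dominates.
Player 7 alone (share 9/28) is above the threshold, contributing 12; the remaining 6 contribute 0. Total contributed: 12.
The shared-resources pool pays out 3.9 × 12 = 46.80 in total (split across the unequal shares, but the aggregate is all that matters for the group sum).
The 6 free-riders keep 12 each, adding 72. Group total = 72 + 46.80 = 118.80.

118.80 hours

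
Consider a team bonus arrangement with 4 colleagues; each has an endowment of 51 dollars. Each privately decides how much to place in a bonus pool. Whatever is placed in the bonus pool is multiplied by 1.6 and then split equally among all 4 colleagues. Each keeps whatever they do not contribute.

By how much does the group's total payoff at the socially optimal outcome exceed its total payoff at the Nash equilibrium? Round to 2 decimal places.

Each contributed unit returns 1.6/4 = 0.4000 to its contributor — below 1 — so contributing 0 is dominant for every player. At the Nash equilibrium everyone keeps their 51, and the group total is 4 × 51 = 204.
Each contributed unit returns 1.600 to the group as a whole (0.4000 to each of 4 players), which exceeds 1, so the social optimum is full contribution: group total = 1.600 × 204 = 326.40.
Efficiency loss = 326.40 − 204 = 122.40.

122.40 dollars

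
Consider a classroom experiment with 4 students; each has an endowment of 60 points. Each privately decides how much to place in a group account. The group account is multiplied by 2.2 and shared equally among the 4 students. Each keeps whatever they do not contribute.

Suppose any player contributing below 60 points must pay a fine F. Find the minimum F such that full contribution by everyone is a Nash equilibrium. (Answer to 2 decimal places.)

Given the others contribute fully, the best deviation is to contribute 0 (any partial contribution still incurs the fine and gives up units whose private return 0.5500 is below 1).
Deviating from 60 to 0 saves 60 points but forfeits the deviator's share of the drop in the group account: 2.2/4 × 60 = 33.00.
So the deviation gain is 60 − 33.00 = 27.00, and the fine must be at least 27.00 points to wipe it out.

27.00 points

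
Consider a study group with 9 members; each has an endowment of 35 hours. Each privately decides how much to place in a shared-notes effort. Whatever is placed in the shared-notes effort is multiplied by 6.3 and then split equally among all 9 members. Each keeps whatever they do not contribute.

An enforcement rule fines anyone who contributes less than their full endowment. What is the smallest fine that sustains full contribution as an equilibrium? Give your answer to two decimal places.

Given the others contribute fully, the best deviation is to contribute 0 (any partial contribution still incurs the fine and gives up units whose private return 0.7000 is below 1).
Deviating from 35 to 0 saves 35 hours but forfeits the deviator's share of the drop in the shared-notes effort: 6.3/9 × 35 = 24.50.
So the deviation gain is 35 − 24.50 = 10.50, and the fine must be at least 10.50 hours to wipe it out.

10.50 hours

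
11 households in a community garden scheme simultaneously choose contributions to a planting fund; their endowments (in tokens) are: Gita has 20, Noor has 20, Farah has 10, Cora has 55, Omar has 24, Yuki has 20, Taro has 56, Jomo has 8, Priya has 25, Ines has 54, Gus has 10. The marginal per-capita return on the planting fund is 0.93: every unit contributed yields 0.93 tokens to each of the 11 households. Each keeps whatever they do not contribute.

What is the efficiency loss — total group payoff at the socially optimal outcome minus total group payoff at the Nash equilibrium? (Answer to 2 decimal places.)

The private return per contributed unit is 0.93 < 1 for everyone, so the Nash equilibrium is zero contribution and the group total is Σ E_j = 20 + 20 + 10 + 55 + 24 + 20 + 56 + 8 + 25 + 54 + 10 = 302.
Each contributed unit returns 10.230 to the group, so the social optimum is full contribution by everyone: group total = 10.230 × 302 = 3089.46.
Efficiency loss = (10.230 − 1) × 302 = 2787.46.

2787.46 tokens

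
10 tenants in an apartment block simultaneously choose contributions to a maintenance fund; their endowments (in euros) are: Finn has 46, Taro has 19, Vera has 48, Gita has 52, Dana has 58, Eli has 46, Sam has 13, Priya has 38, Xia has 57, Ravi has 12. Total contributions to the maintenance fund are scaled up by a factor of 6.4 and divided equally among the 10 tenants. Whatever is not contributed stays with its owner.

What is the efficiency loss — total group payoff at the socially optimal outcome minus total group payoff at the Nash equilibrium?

2100.60 euros

The private return per contributed unit is 6.4/10 = 0.6400 < 1 for every player regardless of endowment, so the Nash equilibrium is zero contribution and the group total is Σ E_j = 46 + 19 + 48 + 52 + 58 + 46 + 13 + 38 + 57 + 12 = 389.
Each contributed unit returns 6.400 to the group, so the social optimum is full contribution by everyone: group total = 6.400 × 389 = 2489.60.
Efficiency loss = (6.400 − 1) × 389 = 2100.60.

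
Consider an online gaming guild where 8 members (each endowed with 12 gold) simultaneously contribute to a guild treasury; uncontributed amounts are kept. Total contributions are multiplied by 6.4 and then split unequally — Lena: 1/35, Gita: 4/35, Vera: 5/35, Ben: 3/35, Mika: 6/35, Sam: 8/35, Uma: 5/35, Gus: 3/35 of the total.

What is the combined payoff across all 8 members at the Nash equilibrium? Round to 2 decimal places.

Player j's private return per contributed unit is 6.4 × (j's share). Contributing is weakly dominant for j when that share is at least 1/6.4 = 0.1563, and contributing 0 is dominant otherwise.
Mika and Sam clear that bar, contributing 12 each; the remaining 6 contribute 0. Total contributed: 24.
The guild treasury pays out 6.4 × 24 = 153.60 in total (split across the unequal shares, but the aggregate is all that matters for the group sum).
The 6 free-riders keep 12 each, adding 72. Group total = 72 + 153.60 = 225.60.

225.60 gold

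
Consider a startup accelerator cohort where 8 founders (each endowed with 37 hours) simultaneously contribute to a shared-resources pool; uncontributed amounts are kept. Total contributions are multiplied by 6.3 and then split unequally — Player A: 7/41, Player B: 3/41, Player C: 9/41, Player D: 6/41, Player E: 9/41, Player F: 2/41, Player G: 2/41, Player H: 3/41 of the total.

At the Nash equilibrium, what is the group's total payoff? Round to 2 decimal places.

A player with share s gets back 6.3·s per unit contributed, so full contribution is dominant for anyone with s > 1/6.3 = 0.1587 and zero contribution is dominant for anyone below.
Player A, Player C and Player E are above the threshold, contributing 37 each; the remaining 5 contribute 0. Total contributed: 111.
The shared-resources pool pays out 6.3 × 111 = 699.30 in total (split across the unequal shares, but the aggregate is all that matters for the group sum).
The 5 free-riders keep 37 each, adding 185. Group total = 185 + 699.30 = 884.30.

884.30 hours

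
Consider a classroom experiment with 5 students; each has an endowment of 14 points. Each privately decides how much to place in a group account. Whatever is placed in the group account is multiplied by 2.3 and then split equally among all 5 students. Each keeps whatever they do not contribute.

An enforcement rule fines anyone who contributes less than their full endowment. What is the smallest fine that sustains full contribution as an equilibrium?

Given the others contribute fully, the best deviation is to contribute 0 (any partial contribution still incurs the fine and gives up units whose private return 0.4600 is below 1).
Deviating from 14 to 0 saves 14 points but forfeits the deviator's share of the drop in the group account: 2.3/5 × 14 = 6.44.
So the deviation gain is 14 − 6.44 = 7.56, and the fine must be at least 7.56 points to wipe it out.

7.56 points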